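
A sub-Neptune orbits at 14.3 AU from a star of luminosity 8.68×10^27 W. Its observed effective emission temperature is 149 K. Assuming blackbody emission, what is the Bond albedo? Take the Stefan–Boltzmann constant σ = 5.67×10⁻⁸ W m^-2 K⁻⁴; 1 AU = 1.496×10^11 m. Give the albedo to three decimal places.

0.259

d = 14.3 × 1.496×10^11 m = 2.139×10^12 m.
Flux at the orbit: S = L/(4πd²) = 8.68×10^27/(4π·(2.14×10^12)²) = 150.9 W m^-2.
From σT⁴ = S(1−α)/4 we invert for α: 1−α = 4σT⁴/S.
σT⁴ = 27.95 W m^-2, so 4σT⁴ = 111.8 W m^-2.
1−α = 111.8/150.9 = 0.7407, so α = 0.2593.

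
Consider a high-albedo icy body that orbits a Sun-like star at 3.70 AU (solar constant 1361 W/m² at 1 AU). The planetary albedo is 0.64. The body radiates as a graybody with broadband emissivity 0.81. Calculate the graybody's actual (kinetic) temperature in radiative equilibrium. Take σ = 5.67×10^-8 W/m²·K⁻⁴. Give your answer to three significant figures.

Irradiance scales as 1/d², so S = 1361 W/m² × (1/3.70)² = 99.42 W/m².
Averaging over the sphere, the absorbed flux is S(1−α)/4 = 8.947 W/m².
Equating to εσT⁴ with ε = 0.81: T = (8.947/0.81σ)^(1/4) = 118.1 K.

118 K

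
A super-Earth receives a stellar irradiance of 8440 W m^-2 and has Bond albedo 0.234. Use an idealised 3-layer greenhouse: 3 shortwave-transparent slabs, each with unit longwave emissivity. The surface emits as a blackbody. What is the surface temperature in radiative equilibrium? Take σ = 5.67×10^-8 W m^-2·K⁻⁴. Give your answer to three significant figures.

581 K

The effective emission temperature is T_e = [S(1−α)/(4σ)]^¼ = 410.9 K.
Layer-by-layer balance gives σT_s⁴ = (N+1)σT_e⁴, so T_s = 4^¼·410.9 = 581.1 K.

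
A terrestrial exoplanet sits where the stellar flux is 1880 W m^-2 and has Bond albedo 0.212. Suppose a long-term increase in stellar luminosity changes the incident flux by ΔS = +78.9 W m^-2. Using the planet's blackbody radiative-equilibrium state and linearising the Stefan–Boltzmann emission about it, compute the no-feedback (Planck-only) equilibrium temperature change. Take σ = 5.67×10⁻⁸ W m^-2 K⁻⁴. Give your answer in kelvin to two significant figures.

Reference equilibrium: T_e = [S(1−α)/(4σ)]^(1/4) = 284.3 K.
Only a fraction (1−α) is absorbed and it's spread over 4πR², so ΔF = (1−α)ΔS/4 = 15.54 W m^-2.
The Planck feedback parameter is 4σT_e³ = 5.211 W m^-2/K.
So ΔT₀ = 15.54/5.211 = 2.98 K.

3.0 kelvin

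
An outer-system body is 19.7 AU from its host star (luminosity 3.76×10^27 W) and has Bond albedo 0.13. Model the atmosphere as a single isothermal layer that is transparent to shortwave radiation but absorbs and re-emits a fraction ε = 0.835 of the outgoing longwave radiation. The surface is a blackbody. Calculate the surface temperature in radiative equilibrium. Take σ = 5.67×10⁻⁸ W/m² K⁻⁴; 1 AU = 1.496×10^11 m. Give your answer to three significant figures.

d = 19.7 × 1.496×10^11 m = 2.947×10^12 m.
S = L/(4πd²) = 34.45 W/m².
Effective emission temperature (TOA balance): σT_e⁴ = S(1−α)/4 = 7.493 W/m² → T_e = 107.2 K.
The surface balance (absorbed SW + ε·downward IR = σT_s⁴) with T_a⁴ = T_s⁴/2 reduces to T_s = T_e·[2/(2−ε)]^¼ = 122.7 K.

123 K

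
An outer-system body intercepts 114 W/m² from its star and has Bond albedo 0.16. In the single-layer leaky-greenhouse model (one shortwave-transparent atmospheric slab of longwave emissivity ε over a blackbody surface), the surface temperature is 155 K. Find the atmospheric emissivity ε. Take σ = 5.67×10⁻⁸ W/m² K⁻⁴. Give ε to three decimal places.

First, T_e = [114.0·(1−0.16)/(4σ)]^(1/4) = 143.3 K.
T_s⁴ = T_e⁴·2/(2−ε) → ε = 2 − 2(T_e/T_s)⁴ = 2 − 2·(143.3/155)⁴ = 0.5370.

0.537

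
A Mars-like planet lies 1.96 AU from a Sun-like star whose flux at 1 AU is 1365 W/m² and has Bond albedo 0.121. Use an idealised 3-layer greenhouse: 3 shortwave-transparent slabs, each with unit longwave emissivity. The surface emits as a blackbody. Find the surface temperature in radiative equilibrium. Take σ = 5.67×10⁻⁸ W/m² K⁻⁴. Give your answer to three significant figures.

272 K

Flux at the orbit: S = 1365/(1.96)² = 355.3 W/m².
The effective emission temperature is T_e = [S(1−α)/(4σ)]^¼ = 192.6 K.
Layer-by-layer balance gives σT_s⁴ = (N+1)σT_e⁴, so T_s = 4^¼·192.6 = 272.4 K.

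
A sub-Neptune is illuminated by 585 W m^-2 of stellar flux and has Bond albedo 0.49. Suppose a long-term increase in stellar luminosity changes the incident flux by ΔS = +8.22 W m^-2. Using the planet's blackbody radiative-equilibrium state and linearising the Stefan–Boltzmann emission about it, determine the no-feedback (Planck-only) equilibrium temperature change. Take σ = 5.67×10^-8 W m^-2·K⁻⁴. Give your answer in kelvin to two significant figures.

0.67 K

Reference equilibrium: T_e = [S(1−α)/(4σ)]^(1/4) = 190.4 K.
TOA radiative forcing: ΔF = (1−α)ΔS/4 = 0.51·(+8.22)/4 = 1.048 W m^-2.
The Planck feedback parameter is 4σT_e³ = 1.567 W m^-2/K.
Hence the no-feedback warming is ΔF/(4σT_e³) = 0.669 K.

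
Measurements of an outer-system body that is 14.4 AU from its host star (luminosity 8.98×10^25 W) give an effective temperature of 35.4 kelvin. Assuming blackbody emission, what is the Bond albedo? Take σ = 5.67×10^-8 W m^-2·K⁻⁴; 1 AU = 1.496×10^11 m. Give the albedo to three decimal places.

0.769

d = 14.4 × 1.496×10^11 m = 2.154×10^12 m.
S = L/(4πd²) = 1.540 W m^-2.
Energy balance: S(1−α)/4 = σT⁴, so 1−α = 4σT⁴/S.
4σT⁴ = 4·5.67×10⁻⁸·(35.4)⁴ = 0.3562 W m^-2.
1−α = 0.3562/1.540 = 0.2313, so α = 0.7687.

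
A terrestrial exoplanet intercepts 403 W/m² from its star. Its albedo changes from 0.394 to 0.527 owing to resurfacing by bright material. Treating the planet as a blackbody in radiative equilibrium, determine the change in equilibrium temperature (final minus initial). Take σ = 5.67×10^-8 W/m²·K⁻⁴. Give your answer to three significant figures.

-10.9 K

With α = 0.394, T₁ = 181.1 K.
With α = 0.527, T₂ = 170.3 K.
Change: 170.3 − 181.1 = -10.88 K.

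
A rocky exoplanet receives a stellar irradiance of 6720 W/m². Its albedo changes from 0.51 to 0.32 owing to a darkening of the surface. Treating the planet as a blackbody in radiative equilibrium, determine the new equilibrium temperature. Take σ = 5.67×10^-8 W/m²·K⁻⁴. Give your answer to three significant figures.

T₂ = [S(1−α₂)/(4σ)]^(1/4) = [6720·0.68/(4σ)]^(1/4) = 376.8 K.

377 K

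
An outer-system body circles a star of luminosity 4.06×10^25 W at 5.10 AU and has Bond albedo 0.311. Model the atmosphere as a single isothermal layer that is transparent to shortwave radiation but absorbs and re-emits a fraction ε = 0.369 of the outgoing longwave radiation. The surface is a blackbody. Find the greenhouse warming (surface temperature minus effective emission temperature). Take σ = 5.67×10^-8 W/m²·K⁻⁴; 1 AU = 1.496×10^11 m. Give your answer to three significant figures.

3.35 K

Orbital distance: d = 5.10 AU = 7.630×10^11 m.
Flux at the orbit: S = L/(4πd²) = 4.06×10^25/(4π·(7.63×10^11)²) = 5.550 W/m².
Effective emission temperature (TOA balance): σT_e⁴ = S(1−α)/4 = 0.9560 W/m² → T_e = 64.08 K.
For a single slab of emissivity ε, T_s⁴ = 2T_e⁴/(2−ε); thus T_s = 64.08·(1.226)^(1/4) = 67.43 K.
Greenhouse warming: T_s − T_e = 3.352 K.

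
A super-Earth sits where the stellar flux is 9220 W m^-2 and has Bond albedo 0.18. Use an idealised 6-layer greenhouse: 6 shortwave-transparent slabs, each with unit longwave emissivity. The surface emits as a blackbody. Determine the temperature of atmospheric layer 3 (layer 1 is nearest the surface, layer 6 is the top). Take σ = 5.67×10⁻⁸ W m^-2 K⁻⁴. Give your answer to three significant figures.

604 kelvin

OLR = S(1−α)/4 = 1890 W m^-2; the top layer radiates at T_e = 427.3 K.
In the N-layer model, layer k (counted from the surface) has T_k = (N+1−k)^(1/4)·T_e.
With k = 3: T_3 = (6+1−3)^¼·427.3 K = 604.3 K.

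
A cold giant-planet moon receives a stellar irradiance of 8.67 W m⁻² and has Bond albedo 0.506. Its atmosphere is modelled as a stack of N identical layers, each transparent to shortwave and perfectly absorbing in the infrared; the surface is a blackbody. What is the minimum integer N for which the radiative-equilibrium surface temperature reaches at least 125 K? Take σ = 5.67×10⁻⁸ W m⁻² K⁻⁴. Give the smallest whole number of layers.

12

Top-of-atmosphere balance: σT_e⁴ = S(1−α)/4 = 1.071 W m⁻² → T_e = 65.92 K.
Need (N+1)T_e⁴ ≥ T_s⁴, i.e. N+1 ≥ (125/65.92)⁴ = 12.928.
Rounding up, N = 12.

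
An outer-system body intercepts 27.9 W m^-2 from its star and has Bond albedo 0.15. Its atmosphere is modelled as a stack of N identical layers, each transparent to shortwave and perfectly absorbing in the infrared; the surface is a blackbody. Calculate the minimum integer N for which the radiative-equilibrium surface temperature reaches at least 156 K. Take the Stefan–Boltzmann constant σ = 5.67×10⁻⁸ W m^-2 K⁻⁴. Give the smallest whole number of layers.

5

Top-of-atmosphere balance: σT_e⁴ = S(1−α)/4 = 5.929 W m^-2 → T_e = 101.1 K.
T_s = (N+1)^(1/4)·T_e ≥ 156 K requires N+1 ≥ (T_s/T_e)⁴ = (156/101.1)⁴ = 5.664.
So N ≥ 4.664; the smallest integer is N = 5.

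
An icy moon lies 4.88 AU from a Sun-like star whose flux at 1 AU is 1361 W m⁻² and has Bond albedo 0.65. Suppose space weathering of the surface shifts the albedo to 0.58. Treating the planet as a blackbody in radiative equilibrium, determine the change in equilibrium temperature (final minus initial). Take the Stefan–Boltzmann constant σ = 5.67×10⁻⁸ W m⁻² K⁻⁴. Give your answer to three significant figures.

Irradiance scales as 1/d², so S = 1361 W m⁻² × (1/4.88)² = 57.15 W m⁻².
With α = 0.65, T₁ = 96.91 K.
With α = 0.58, T₂ = 101.4 K.
Change: 101.4 − 96.91 = 4.519 K.

4.52 kelvin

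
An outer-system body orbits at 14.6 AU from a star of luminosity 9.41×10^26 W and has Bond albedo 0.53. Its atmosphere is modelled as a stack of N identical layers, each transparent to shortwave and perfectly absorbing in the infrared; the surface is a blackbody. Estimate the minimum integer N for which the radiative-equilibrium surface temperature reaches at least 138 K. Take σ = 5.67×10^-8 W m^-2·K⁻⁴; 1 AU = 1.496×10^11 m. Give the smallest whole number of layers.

11

Orbital distance: d = 14.6 AU = 2.184×10^12 m.
S = L/(4πd²) = 15.70 W m^-2.
OLR = S(1−α)/4 = 1.844 W m^-2; the top layer radiates at T_e = 75.52 K.
Need (N+1)T_e⁴ ≥ T_s⁴, i.e. N+1 ≥ (138/75.52)⁴ = 11.149.
So N ≥ 10.149; the smallest integer is N = 11.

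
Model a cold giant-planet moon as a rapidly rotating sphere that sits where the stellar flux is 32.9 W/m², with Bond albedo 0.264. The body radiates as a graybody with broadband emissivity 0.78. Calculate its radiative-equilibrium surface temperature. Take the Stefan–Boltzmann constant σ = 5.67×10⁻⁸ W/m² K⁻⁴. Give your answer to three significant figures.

108 kelvin

Absorbed flux (global mean): S(1−α)/4 = 32.90·0.736/4 = 6.054 W/m².
Equating to εσT⁴ with ε = 0.78: T = (6.054/0.78σ)^(1/4) = 108.2 K.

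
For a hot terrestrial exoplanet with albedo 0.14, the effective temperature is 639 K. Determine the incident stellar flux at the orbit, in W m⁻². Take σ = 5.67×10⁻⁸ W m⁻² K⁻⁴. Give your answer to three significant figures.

Invert the energy balance for S: S = 4σT⁴/(1−α).
σT⁴ = 5.67×10⁻⁸·(639)⁴ = 9453 W m⁻².
S = 4·9453/0.86 = 43970 W m⁻².

44000 W m⁻²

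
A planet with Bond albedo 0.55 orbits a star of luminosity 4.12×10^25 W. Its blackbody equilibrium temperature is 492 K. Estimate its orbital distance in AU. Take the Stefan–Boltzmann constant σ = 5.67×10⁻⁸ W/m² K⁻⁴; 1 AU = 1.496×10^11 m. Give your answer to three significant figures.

0.0704 AU

Required flux: S = 4σT⁴/(1−α) = 29530 W/m².
Then d = [L/(4πS)]^(1/2) = 1.054×10^10 m, i.e. 0.07043 AU.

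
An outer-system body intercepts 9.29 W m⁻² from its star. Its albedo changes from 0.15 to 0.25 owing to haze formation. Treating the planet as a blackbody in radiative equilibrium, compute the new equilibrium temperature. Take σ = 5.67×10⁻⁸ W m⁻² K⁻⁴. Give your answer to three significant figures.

With the new albedo, S(1−α₂)/4 = 1.742 W m⁻², so T₂ = 74.45 K.

74.4 K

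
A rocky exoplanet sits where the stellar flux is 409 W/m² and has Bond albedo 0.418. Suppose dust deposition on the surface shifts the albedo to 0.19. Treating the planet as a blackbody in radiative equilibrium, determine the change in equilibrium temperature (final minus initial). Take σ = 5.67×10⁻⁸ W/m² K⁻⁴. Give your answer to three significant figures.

15.5 kelvin

Before: T₁ = [409.0·0.582/(4σ)]^(1/4) = 180.0 K.
Final:   T₂ = [S(1−0.19)/(4σ)]^(1/4) = 195.5 K.
ΔT = T₂ − T₁ = 15.51 K.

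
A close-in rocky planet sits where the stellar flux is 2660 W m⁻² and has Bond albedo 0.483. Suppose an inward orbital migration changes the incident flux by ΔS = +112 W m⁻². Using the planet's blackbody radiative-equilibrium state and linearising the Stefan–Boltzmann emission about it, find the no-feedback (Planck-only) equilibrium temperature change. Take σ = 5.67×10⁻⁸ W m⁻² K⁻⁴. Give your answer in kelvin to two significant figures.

The baseline emission temperature is T_e = 279.1 K.
TOA radiative forcing: ΔF = (1−α)ΔS/4 = 0.517·(+112)/4 = 14.48 W m⁻².
The Planck feedback parameter is 4σT_e³ = 4.928 W m⁻²/K.
So ΔT₀ = 14.48/4.928 = 2.94 K.

2.9 K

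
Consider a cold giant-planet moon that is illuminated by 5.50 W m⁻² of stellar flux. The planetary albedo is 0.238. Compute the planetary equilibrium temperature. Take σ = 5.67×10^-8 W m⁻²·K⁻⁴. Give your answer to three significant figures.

65.6 K

Absorbed flux (global mean): S(1−α)/4 = 5.500·0.762/4 = 1.048 W m⁻².
Set σT⁴ = 1.048 → T = (1.048/σ)^(1/4) = 65.56 K.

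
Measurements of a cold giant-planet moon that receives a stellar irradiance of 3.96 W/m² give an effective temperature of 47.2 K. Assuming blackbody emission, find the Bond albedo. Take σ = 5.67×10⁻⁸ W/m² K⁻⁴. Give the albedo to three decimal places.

Energy balance: S(1−α)/4 = σT⁴, so 1−α = 4σT⁴/S.
σT⁴ = 0.2814 W/m², so 4σT⁴ = 1.126 W/m².
1−α = 1.126/3.960 = 0.2843, so α = 0.7157.

0.716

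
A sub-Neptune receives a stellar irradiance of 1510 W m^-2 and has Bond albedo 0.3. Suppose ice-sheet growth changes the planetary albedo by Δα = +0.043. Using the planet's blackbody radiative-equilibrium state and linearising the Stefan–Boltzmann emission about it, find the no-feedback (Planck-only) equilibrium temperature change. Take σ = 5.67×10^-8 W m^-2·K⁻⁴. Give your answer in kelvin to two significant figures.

The baseline emission temperature is T_e = 261.3 K.
The change in absorbed flux is Δ[S(1−α)/4] = −SΔα/4 = -16.23 W m^-2.
The Planck feedback parameter is 4σT_e³ = 4.045 W m^-2/K.
So ΔT₀ = -16.23/4.045 = -4.01 K.

-4.0 K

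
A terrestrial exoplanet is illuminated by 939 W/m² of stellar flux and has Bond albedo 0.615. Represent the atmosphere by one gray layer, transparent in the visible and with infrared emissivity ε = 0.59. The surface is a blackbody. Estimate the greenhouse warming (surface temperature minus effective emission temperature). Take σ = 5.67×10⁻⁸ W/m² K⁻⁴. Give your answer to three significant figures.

18.2 K

The planet radiates to space at T_e = [S(1−α)/(4σ)]^(1/4) = 199.8 K.
For a single slab of emissivity ε, T_s⁴ = 2T_e⁴/(2−ε); thus T_s = 199.8·(1.418)^(1/4) = 218.1 K.
T_s − T_e = 218.1 − 199.8 = 18.25 K.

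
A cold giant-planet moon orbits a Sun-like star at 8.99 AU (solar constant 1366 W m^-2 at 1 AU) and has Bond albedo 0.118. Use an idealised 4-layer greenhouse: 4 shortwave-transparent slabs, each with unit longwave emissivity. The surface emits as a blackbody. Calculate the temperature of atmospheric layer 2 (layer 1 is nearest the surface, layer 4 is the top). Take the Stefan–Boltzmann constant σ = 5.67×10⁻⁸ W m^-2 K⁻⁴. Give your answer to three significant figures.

Irradiance scales as 1/d², so S = 1366 W m^-2 × (1/8.99)² = 16.90 W m^-2.
OLR = S(1−α)/4 = 3.727 W m^-2; the top layer radiates at T_e = 90.04 K.
The net upward flux σT_e⁴ is constant between every pair of levels, so T_k⁴ = (N+1−k)T_e⁴.
With k = 2: T_2 = (4+1−2)^¼·90.04 K = 118.5 K.

119 kelvin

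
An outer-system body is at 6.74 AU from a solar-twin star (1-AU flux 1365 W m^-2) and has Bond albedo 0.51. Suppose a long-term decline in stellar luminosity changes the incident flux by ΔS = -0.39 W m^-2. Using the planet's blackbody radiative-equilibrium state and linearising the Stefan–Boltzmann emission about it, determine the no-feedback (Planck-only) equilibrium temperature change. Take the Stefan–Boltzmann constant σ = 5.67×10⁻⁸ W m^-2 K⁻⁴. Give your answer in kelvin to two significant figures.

-0.29 K

Irradiance scales as 1/d², so S = 1365 W m^-2 × (1/6.74)² = 30.05 W m^-2.
The baseline emission temperature is T_e = 89.76 K.
Only a fraction (1−α) is absorbed and it's spread over 4πR², so ΔF = (1−α)ΔS/4 = -0.04777 W m^-2.
Planck response: λ_P = 4σT_e³ = 4·5.67×10⁻⁸·(89.76)³ = 0.1640 W m^-2/K.
Hence the no-feedback warming is ΔF/(4σT_e³) = -0.291 K.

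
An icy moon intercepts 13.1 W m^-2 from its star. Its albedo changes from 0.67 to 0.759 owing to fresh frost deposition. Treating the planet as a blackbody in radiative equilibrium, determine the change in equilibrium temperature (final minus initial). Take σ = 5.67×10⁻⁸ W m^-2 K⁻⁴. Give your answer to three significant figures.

With α = 0.67, T₁ = 66.07 K.
After:  T₂ = [13.10·0.241/(4σ)]^(1/4) = 61.08 K.
ΔT = T₂ − T₁ = -4.993 K.

-4.99 K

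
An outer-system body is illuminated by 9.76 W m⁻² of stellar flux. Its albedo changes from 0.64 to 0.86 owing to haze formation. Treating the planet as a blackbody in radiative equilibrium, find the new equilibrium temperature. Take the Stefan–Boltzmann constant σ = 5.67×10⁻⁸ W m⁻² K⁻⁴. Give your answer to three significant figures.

49.5 K

T₂ = [S(1−α₂)/(4σ)]^(1/4) = [9.760·0.14/(4σ)]^(1/4) = 49.54 K.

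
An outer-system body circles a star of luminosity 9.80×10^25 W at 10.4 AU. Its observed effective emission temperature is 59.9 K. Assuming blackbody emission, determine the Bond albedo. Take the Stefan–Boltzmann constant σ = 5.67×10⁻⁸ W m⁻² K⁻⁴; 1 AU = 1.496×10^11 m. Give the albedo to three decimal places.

0.094

d = 10.4 × 1.496×10^11 m = 1.556×10^12 m.
Flux at the orbit: S = L/(4πd²) = 9.80×10^25/(4π·(1.56×10^12)²) = 3.222 W m⁻².
From σT⁴ = S(1−α)/4 we invert for α: 1−α = 4σT⁴/S.
σT⁴ = 0.7299 W m⁻², so 4σT⁴ = 2.920 W m⁻².
1−α = 2.920/3.222 = 0.9063, so α = 0.0937.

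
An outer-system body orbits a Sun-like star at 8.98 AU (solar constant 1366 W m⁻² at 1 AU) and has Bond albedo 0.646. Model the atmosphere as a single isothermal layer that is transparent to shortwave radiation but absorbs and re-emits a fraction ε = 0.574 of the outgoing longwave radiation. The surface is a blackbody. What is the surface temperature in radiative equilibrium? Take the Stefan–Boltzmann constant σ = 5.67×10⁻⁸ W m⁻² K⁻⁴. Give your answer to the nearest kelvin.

By the inverse-square law, S = 1366/8.98² = 16.94 W m⁻².
Effective emission temperature (TOA balance): σT_e⁴ = S(1−α)/4 = 1.499 W m⁻² → T_e = 71.71 K.
Surface balance with a leaky layer gives σT_s⁴ = σT_e⁴·2/(2−ε), so T_s = T_e·[2/(2−0.574)]^(1/4) = 78.04 K.

78 K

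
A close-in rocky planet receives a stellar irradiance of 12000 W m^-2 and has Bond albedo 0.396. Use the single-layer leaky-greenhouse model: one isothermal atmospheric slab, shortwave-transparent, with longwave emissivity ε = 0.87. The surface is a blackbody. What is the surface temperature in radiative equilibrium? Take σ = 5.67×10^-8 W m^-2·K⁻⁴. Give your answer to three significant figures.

488 K

The planet radiates to space at T_e = [S(1−α)/(4σ)]^(1/4) = 422.8 K.
For a single slab of emissivity ε, T_s⁴ = 2T_e⁴/(2−ε); thus T_s = 422.8·(1.77)^(1/4) = 487.7 K.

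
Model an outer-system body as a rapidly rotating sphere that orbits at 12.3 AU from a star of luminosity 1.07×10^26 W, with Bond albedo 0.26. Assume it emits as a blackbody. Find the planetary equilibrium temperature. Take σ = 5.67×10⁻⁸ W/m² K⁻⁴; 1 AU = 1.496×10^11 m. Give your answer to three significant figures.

53.5 K

Orbital distance: d = 12.3 AU = 1.840×10^12 m.
S = L/(4πd²) = 2.515 W/m².
The planet absorbs (1−α)S over its disc πR² and re-emits over 4πR², so the mean absorbed flux is (1−0.26)·2.515/4 = 0.4652 W/m².
Set σT⁴ = 0.4652 → T = (0.4652/σ)^(1/4) = 53.52 K.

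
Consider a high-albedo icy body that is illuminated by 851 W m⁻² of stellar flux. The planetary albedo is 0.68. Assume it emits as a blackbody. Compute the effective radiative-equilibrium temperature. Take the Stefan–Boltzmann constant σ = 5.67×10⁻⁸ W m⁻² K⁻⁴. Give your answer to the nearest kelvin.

186 kelvin

Averaging over the sphere, the absorbed flux is S(1−α)/4 = 68.08 W m⁻².
Set σT⁴ = 68.08 → T = (68.08/σ)^(1/4) = 186.1 K.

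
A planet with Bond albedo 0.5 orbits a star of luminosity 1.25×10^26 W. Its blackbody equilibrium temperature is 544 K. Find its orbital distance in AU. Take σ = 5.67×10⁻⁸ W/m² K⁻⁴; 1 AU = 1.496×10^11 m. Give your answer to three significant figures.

Required flux: S = 4σT⁴/(1−α) = 39730 W/m².
S = L/(4πd²) → d = √(L/4πS) = √(1.25×10^26/(4π·39730)) = 1.582×10^10 m = 0.1058 AU.

0.106 AU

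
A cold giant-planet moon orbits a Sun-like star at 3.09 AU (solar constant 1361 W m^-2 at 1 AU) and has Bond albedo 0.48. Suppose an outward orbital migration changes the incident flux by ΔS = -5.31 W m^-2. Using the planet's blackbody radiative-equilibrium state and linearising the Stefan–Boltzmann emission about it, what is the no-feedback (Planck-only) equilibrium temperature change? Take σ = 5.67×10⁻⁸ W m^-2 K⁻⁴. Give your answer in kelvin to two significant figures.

Flux at the orbit: S = 1361/(3.09)² = 142.5 W m^-2.
The baseline emission temperature is T_e = 134.5 K.
Only a fraction (1−α) is absorbed and it's spread over 4πR², so ΔF = (1−α)ΔS/4 = -0.6903 W m^-2.
Linearising σT⁴ gives d(σT⁴)/dT = 4σT_e³ = 0.5513 W m^-2 per K.
ΔT₀ = ΔF/λ_P = -0.6903/0.5513 = -1.25 K.

-1.3 K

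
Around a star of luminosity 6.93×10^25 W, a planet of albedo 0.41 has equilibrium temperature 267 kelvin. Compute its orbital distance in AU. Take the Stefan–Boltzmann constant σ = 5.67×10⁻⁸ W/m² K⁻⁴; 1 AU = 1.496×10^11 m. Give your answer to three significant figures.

The flux needed for this T is 4σT⁴/(1−0.41) = 1954 W/m².
S = L/(4πd²) → d = √(L/4πS) = √(6.93×10^25/(4π·1954)) = 5.313×10^10 m = 0.3552 AU.

0.355 AU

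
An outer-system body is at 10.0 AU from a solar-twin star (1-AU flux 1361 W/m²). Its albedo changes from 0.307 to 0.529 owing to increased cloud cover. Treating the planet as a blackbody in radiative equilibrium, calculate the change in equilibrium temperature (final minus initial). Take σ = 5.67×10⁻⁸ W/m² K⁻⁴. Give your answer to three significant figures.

Irradiance scales as 1/d², so S = 1361 W/m² × (1/10.0)² = 13.61 W/m².
Before: T₁ = [13.61·0.693/(4σ)]^(1/4) = 80.30 K.
With α = 0.529, T₂ = 72.91 K.
ΔT = T₂ − T₁ = -7.390 K.

-7.39 kelvin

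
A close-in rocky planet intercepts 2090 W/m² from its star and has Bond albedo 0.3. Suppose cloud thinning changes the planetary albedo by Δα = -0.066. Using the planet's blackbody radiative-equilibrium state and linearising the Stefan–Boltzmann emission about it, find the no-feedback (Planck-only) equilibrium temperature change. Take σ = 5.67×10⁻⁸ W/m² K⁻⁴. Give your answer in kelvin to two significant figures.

Reference equilibrium: T_e = [S(1−α)/(4σ)]^(1/4) = 283.4 K.
ΔF = −(S/4)Δα = −(2090/4)×(-0.066) = 34.48 W/m².
Planck response: λ_P = 4σT_e³ = 4·5.67×10⁻⁸·(283.4)³ = 5.162 W/m²/K.
Hence the no-feedback warming is ΔF/(4σT_e³) = 6.68 K.

6.7 K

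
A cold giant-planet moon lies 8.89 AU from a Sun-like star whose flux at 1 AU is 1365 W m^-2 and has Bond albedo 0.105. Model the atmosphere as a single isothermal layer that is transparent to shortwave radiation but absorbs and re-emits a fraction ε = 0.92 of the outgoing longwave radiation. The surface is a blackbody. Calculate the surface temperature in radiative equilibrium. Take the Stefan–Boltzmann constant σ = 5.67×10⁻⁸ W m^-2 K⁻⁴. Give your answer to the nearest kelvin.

By the inverse-square law, S = 1365/8.89² = 17.27 W m^-2.
At the top of the atmosphere, σT_e⁴ = S(1−α)/4 = 3.864 W m^-2, giving T_e = 90.86 K.
The surface balance (absorbed SW + ε·downward IR = σT_s⁴) with T_a⁴ = T_s⁴/2 reduces to T_s = T_e·[2/(2−ε)]^¼ = 106.0 K.

106 K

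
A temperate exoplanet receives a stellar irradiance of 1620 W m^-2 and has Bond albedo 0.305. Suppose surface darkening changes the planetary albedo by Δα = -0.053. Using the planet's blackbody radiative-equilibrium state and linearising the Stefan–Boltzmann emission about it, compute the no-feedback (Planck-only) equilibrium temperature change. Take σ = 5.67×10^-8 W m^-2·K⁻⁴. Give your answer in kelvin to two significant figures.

5.1 K

The baseline emission temperature is T_e = 265.4 K.
The change in absorbed flux is Δ[S(1−α)/4] = −SΔα/4 = 21.46 W m^-2.
Linearising σT⁴ gives d(σT⁴)/dT = 4σT_e³ = 4.242 W m^-2 per K.
ΔT₀ = ΔF/λ_P = 21.46/4.242 = 5.06 K.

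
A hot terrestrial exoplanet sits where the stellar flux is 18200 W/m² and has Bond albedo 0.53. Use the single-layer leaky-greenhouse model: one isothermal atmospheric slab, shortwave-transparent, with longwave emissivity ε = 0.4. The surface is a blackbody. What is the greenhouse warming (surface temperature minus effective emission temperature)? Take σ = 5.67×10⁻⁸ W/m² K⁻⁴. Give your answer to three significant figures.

Effective emission temperature (TOA balance): σT_e⁴ = S(1−α)/4 = 2138 W/m² → T_e = 440.7 K.
Surface balance with a leaky layer gives σT_s⁴ = σT_e⁴·2/(2−ε), so T_s = T_e·[2/(2−0.4)]^(1/4) = 466.0 K.
Greenhouse warming: T_s − T_e = 25.28 K.

25.3 K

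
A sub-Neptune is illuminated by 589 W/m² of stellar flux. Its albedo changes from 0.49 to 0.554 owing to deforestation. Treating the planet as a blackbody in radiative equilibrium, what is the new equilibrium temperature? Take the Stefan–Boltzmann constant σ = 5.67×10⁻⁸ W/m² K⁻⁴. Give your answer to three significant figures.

New equilibrium: T₂ = [(1−0.554)·589.0/(4σ)]^(1/4) = 184.5 K.

184 kelvin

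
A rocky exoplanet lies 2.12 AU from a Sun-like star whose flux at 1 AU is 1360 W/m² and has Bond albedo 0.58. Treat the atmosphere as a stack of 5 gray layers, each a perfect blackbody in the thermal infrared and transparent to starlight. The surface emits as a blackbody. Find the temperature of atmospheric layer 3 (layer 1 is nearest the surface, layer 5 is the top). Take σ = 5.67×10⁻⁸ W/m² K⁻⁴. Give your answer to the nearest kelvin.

202 K

By the inverse-square law, S = 1360/2.12² = 302.6 W/m².
The effective emission temperature is T_e = [S(1−α)/(4σ)]^¼ = 153.9 K.
The net upward flux σT_e⁴ is constant between every pair of levels, so T_k⁴ = (N+1−k)T_e⁴.
T_3 = (3)^(1/4)·153.9 = 202.5 K.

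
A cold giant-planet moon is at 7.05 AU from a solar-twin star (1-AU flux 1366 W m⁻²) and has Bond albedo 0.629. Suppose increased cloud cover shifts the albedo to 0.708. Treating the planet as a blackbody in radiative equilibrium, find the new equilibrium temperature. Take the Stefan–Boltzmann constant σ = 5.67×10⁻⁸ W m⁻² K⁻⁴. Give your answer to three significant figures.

Flux at the orbit: S = 1366/(7.05)² = 27.48 W m⁻².
T₂ = [S(1−α₂)/(4σ)]^(1/4) = [27.48·0.292/(4σ)]^(1/4) = 77.13 K.

77.1 kelvin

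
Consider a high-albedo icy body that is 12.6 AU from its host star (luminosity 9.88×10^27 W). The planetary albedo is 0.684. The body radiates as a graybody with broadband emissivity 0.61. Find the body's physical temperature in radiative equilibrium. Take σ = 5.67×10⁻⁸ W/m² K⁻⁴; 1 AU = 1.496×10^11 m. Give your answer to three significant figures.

Orbital distance: d = 12.6 AU = 1.885×10^12 m.
Flux at the orbit: S = L/(4πd²) = 9.88×10^27/(4π·(1.88×10^12)²) = 221.3 W/m².
Absorbed flux (global mean): S(1−α)/4 = 221.3·0.316/4 = 17.48 W/m².
Equating to εσT⁴ with ε = 0.61: T = (17.48/0.61σ)^(1/4) = 149.9 K.

150 K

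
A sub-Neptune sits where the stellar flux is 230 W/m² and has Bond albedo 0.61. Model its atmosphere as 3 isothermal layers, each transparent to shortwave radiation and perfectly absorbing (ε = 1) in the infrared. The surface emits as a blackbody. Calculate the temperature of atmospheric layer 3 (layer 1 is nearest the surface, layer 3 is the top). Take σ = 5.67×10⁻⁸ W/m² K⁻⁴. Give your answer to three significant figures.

141 K

Top-of-atmosphere balance: σT_e⁴ = S(1−α)/4 = 22.43 W/m² → T_e = 141.0 K.
The net upward flux σT_e⁴ is constant between every pair of levels, so T_k⁴ = (N+1−k)T_e⁴.
T_3 = (1)^(1/4)·141.0 = 141.0 K.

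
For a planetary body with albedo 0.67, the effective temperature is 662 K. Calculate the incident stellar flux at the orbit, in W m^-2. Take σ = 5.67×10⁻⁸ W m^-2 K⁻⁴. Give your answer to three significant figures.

1.32×10^5 W m^-2

From S(1−α)/4 = σT⁴: S = 4σT⁴/(1−α).
σT⁴ = 5.67×10⁻⁸·(662)⁴ = 10890 W m^-2.
S = 4·10890/0.33 = 1.320×10^5 W m^-2.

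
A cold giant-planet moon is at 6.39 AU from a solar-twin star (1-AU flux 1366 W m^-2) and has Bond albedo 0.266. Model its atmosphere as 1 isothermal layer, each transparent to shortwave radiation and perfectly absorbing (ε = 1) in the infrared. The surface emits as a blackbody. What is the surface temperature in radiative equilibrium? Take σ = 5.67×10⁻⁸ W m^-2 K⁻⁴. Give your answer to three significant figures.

121 kelvin

Irradiance scales as 1/d², so S = 1366 W m^-2 × (1/6.39)² = 33.45 W m^-2.
Top-of-atmosphere balance: σT_e⁴ = S(1−α)/4 = 6.139 W m^-2 → T_e = 102.0 K.
Layer-by-layer balance gives σT_s⁴ = (N+1)σT_e⁴, so T_s = 2^¼·102.0 = 121.3 K.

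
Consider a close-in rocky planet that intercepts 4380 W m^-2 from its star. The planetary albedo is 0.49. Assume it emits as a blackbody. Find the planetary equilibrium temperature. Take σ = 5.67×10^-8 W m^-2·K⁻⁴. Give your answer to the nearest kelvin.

Absorbed flux (global mean): S(1−α)/4 = 4380·0.51/4 = 558.5 W m^-2.
Balancing against σT⁴: T = (558.5/5.67×10⁻⁸)^(1/4) = 315.0 K.

315 K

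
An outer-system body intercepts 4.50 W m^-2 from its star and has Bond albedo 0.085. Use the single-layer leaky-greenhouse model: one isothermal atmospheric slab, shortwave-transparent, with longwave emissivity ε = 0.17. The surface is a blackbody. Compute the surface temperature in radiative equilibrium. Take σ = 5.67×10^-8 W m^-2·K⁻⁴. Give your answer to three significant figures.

At the top of the atmosphere, σT_e⁴ = S(1−α)/4 = 1.029 W m^-2, giving T_e = 65.28 K.
For a single slab of emissivity ε, T_s⁴ = 2T_e⁴/(2−ε); thus T_s = 65.28·(1.093)^(1/4) = 66.74 K.

66.7 kelvin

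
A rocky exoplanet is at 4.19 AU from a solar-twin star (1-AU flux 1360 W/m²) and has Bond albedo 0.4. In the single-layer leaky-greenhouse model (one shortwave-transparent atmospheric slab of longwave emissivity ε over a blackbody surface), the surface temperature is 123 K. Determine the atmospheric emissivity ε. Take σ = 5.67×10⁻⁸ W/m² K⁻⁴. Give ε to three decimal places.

Irradiance scales as 1/d², so S = 1360 W/m² × (1/4.19)² = 77.47 W/m².
TOA balance gives T_e = 119.6 K.
T_s⁴ = T_e⁴·2/(2−ε) → ε = 2 − 2(T_e/T_s)⁴ = 2 − 2·(119.6/123)⁴ = 0.2093.

0.209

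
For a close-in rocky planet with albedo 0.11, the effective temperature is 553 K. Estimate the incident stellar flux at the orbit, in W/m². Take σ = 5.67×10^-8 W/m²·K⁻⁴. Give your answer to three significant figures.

23800 W/m²

Invert the energy balance for S: S = 4σT⁴/(1−α).
The emitted flux is σT⁴ = 5303 W/m².
S = 4·5303/0.89 = 23830 W/m².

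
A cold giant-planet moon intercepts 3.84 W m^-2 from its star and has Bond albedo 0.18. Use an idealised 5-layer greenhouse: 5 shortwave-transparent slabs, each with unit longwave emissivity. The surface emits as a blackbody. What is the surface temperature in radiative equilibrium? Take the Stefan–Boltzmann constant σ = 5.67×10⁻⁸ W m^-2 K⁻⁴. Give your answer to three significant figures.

95.5 K

Top-of-atmosphere balance: σT_e⁴ = S(1−α)/4 = 0.7872 W m^-2 → T_e = 61.04 K.
With N = 5 opaque layers, T_s = (N+1)^(1/4)·T_e = 6^(1/4)·61.04 = 95.54 K.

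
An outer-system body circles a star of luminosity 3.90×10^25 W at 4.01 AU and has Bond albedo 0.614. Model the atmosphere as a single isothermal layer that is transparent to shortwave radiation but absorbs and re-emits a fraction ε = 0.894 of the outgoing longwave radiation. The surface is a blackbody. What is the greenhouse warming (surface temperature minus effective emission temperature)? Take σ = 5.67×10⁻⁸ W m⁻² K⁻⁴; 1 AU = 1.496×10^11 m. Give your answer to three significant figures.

9.88 K

Orbital distance: d = 4.01 AU = 5.999×10^11 m.
Flux at the orbit: S = L/(4πd²) = 3.90×10^25/(4π·(6.00×10^11)²) = 8.624 W m⁻².
The planet radiates to space at T_e = [S(1−α)/(4σ)]^(1/4) = 61.90 K.
Surface balance with a leaky layer gives σT_s⁴ = σT_e⁴·2/(2−ε), so T_s = T_e·[2/(2−0.894)]^(1/4) = 71.78 K.
Greenhouse warming: T_s − T_e = 9.880 K.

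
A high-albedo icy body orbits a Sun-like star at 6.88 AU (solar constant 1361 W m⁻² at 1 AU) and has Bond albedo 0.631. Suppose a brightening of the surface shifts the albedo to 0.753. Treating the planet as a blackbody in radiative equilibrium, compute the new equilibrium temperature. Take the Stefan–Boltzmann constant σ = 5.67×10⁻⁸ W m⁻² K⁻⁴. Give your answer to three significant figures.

74.8 K

By the inverse-square law, S = 1361/6.88² = 28.75 W m⁻².
New equilibrium: T₂ = [(1−0.753)·28.75/(4σ)]^(1/4) = 74.81 K.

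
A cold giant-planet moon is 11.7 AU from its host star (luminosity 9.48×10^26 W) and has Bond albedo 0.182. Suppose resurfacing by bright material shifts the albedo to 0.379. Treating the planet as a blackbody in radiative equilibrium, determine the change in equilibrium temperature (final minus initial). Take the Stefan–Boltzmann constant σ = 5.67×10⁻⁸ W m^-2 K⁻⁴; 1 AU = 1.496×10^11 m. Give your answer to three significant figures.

-6.46 kelvin

d = 11.7 × 1.496×10^11 m = 1.750×10^12 m.
Flux at the orbit: S = L/(4πd²) = 9.48×10^26/(4π·(1.75×10^12)²) = 24.62 W m^-2.
Before: T₁ = [24.62·0.818/(4σ)]^(1/4) = 97.08 K.
Final:   T₂ = [S(1−0.379)/(4σ)]^(1/4) = 90.62 K.
Change: 90.62 − 97.08 = -6.462 K.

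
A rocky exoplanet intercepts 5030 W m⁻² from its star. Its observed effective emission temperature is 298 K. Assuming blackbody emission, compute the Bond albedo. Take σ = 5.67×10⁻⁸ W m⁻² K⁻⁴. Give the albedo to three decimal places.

0.644

Rearranging the radiative balance, α = 1 − 4σT⁴/S.
σT⁴ = 447.1 W m⁻², so 4σT⁴ = 1789 W m⁻².
Hence α = 1 − 1789/5030 = 0.6444.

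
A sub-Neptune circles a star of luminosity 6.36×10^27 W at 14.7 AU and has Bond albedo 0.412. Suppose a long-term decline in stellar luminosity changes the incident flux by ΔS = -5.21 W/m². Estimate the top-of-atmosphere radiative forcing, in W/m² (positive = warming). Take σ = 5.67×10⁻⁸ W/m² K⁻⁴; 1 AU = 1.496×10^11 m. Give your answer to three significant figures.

Orbital distance: d = 14.7 AU = 2.199×10^12 m.
S = L/(4πd²) = 104.7 W/m².
ΔF = Δ[S(1−α)]/4 = (1−0.412)·-5.21/4 = -0.7659 W/m².

-0.766 W/m²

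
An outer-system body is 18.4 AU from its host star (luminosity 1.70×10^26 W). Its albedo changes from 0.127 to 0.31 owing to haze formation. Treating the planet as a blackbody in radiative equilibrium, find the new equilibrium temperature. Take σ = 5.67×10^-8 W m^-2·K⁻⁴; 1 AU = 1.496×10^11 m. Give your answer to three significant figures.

d = 18.4 × 1.496×10^11 m = 2.753×10^12 m.
S = L/(4πd²) = 1.785 W m^-2.
New equilibrium: T₂ = [(1−0.31)·1.785/(4σ)]^(1/4) = 48.28 K.

48.3 K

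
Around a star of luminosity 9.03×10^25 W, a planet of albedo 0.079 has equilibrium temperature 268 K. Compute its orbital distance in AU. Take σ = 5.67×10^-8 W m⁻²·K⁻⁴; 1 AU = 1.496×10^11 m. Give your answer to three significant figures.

0.503 AU

Energy balance gives S = 4σT⁴/(1−α) = 1270 W m⁻².
Then d = [L/(4πS)]^(1/2) = 7.521×10^10 m, i.e. 0.5027 AU.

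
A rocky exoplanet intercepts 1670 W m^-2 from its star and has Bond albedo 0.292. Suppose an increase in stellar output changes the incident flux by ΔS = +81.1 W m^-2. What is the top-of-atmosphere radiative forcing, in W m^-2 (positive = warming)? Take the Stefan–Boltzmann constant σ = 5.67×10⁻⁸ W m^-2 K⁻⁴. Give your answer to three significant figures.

14.4 W m^-2

ΔF = Δ[S(1−α)]/4 = (1−0.292)·+81.1/4 = 14.35 W m^-2.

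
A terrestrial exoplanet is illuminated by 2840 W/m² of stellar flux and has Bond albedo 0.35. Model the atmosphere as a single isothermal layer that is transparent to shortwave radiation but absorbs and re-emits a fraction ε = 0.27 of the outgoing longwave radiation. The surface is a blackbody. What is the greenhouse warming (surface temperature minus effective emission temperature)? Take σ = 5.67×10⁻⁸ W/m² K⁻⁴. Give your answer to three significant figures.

Effective emission temperature (TOA balance): σT_e⁴ = S(1−α)/4 = 461.5 W/m² → T_e = 300.4 K.
Surface balance with a leaky layer gives σT_s⁴ = σT_e⁴·2/(2−ε), so T_s = T_e·[2/(2−0.27)]^(1/4) = 311.5 K.
The atmosphere warms the surface by 11.09 K.

11.1 kelvin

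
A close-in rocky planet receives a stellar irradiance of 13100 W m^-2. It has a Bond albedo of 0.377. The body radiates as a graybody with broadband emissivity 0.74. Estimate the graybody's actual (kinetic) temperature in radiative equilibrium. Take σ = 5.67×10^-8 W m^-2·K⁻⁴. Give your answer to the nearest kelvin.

470 kelvin

Averaging over the sphere, the absorbed flux is S(1−α)/4 = 2040 W m^-2.
Radiative balance εσT⁴ = 2040 gives T = [2040/(0.74·σ)]^(1/4) = 469.6 K.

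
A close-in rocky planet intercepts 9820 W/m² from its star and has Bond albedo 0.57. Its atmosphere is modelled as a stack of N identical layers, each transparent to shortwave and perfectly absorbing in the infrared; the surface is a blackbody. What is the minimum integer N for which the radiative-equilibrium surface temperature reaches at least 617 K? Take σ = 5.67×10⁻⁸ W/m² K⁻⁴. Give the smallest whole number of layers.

7

The effective emission temperature is T_e = [S(1−α)/(4σ)]^¼ = 369.4 K.
T_s = (N+1)^(1/4)·T_e ≥ 617 K requires N+1 ≥ (T_s/T_e)⁴ = (617/369.4)⁴ = 7.784.
The minimum whole number is N = 7.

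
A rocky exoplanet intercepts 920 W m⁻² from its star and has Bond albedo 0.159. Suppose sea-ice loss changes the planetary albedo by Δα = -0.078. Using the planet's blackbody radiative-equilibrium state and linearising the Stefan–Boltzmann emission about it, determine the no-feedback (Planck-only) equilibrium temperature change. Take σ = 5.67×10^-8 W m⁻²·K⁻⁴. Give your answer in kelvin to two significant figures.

Unperturbed T_e = [920.0·(1−0.159)/(4σ)]^¼ = 241.7 K.
TOA radiative forcing: ΔF = −S·Δα/4 = −920.0·(-0.078)/4 = 17.94 W m⁻².
Linearising σT⁴ gives d(σT⁴)/dT = 4σT_e³ = 3.201 W m⁻² per K.
So ΔT₀ = 17.94/3.201 = 5.60 K.

5.6 K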